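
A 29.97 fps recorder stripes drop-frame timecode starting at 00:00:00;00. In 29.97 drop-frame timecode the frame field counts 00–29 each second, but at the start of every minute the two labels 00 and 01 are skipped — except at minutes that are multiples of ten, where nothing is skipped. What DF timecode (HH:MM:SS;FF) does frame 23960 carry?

Ten DF minutes hold 17982 frames, so frame 23960 lies in block 1 (frames 17982–35963) with 5978 frames into that block.
The block's first minute is 1800 frames and the rest 1798 each; 5978 frames reaches minute 3, so 1 × 18 + 3 × 2 = 24 labels have been skipped so far.
Adding those back, label number 23960 + 24 = 23984 at 30 labels/s is 799 s + 14 f = 0 h 13 min 19 s frame 14, i.e. 00:13:19;14.

00:13:19;14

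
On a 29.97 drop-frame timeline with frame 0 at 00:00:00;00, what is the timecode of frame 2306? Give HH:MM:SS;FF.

Ten DF minutes hold 17982 frames, so frame 2306 lies in block 0 (frames 0–17981) with 2306 frames into that block.
The block's first minute is 1800 frames and the rest 1798 each; 2306 frames reaches minute 1, so 0 × 18 + 1 × 2 = 2 labels have been skipped so far.
Adding those back, label number 2306 + 2 = 2308 at 30 labels/s is 76 s + 28 f = 0 h 1 min 16 s frame 28, i.e. 00:01:16;28.

00:01:16;28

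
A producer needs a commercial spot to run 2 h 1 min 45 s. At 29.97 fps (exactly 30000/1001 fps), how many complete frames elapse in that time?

218931 frames

2 h 1 min 45 s = 7305 s.
Frames = 7305 × 30000/1001 = 219150000/1001 ≈ 218931.0689.
Complete frames: 218931.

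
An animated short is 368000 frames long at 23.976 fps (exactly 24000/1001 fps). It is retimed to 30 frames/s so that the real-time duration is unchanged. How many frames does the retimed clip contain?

Target frames = source frames × (target rate / source rate) = 368000 × (30)/(24000/1001) = 368000 × 1001/800 = 460460.

460460 frames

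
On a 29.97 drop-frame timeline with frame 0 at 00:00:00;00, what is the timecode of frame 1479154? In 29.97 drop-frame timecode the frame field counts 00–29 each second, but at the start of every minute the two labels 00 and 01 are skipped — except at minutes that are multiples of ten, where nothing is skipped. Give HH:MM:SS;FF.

13:42:34;14

Ten DF minutes hold 17982 frames, so frame 1479154 lies in block 82 (frames 1474524–1492505) with 4630 frames into that block.
The block's first minute is 1800 frames and the rest 1798 each; 4630 frames reaches minute 2, so 82 × 18 + 2 × 2 = 1480 labels have been skipped so far.
Adding those back, label number 1479154 + 1480 = 1480634 at 30 labels/s is 49354 s + 14 f = 13 h 42 min 34 s frame 14, i.e. 13:42:34;14.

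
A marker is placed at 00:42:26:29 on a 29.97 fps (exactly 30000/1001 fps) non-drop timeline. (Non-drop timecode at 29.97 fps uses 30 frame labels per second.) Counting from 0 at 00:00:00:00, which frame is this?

frame 76409

Total seconds to the label: (0 × 3600 + 42 × 60 + 26) = 2546.
Frame index = 2546 × 30 + 29 = 76409.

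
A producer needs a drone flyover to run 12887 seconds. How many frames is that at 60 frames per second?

773220 frames

Frames = 12887 × 60 = 773220.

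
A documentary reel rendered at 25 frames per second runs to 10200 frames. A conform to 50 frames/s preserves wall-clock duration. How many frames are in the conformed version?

20400 frames

Frames at target rate = 10200 × (50) / (25) = 20400.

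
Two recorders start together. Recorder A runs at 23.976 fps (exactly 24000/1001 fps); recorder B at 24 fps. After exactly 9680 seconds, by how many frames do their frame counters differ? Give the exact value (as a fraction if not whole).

21120/91 frames

A emits 24000/1001 × 9680 = 21120000/91 frames; B emits 24 × 9680 = 232320.
Difference = 21120/91 frames (≈ 232.0879); B is ahead of A.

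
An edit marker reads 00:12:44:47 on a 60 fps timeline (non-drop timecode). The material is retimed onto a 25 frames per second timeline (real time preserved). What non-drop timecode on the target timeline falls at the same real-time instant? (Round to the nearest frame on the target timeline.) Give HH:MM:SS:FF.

Source frame index: (0×3600 + 12×60 + 44) × 60 + 47 = 45887.
Real time: 45887 / (60) = 45887/60 s.
Target frame: (45887/60) × (25) = 229435/12 ≈ 19119.583 → 19120.
At 25 labels/s: frame 19120 → 00:12:44:20.

00:12:44:20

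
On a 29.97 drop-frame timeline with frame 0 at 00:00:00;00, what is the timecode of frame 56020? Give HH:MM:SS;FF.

00:31:09;06

Each 10-minute DF block holds 10 × 60 × 30 − 9 × 2 = 17982 frames. 56020 ÷ 17982 → 3 full blocks, remainder 2074.
Within the partial block the first minute is 1800 frames and each further minute 1798, so 1 further minute boundary passed. Total skipped labels = 18 × 3 + 2 × 1 = 56.
Non-drop label index = 56020 + 56 = 56076; at 30 labels/s that is 00:31:09:06, i.e. DF 00:31:09;06.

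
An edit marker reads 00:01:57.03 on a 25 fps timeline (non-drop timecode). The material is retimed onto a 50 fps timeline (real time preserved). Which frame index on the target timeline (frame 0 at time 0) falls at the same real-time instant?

frame 5856

Source frame index: (0×3600 + 1×60 + 57) × 25 + 3 = 2928.
Real time: 2928 / (25) = 2928/25 s.
Target frame: (2928/25) × (50) = 5856.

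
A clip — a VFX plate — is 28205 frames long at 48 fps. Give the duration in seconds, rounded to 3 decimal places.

Running time = 28205 × 1/48 = 28205/48 s ≈ 587.604 s.

587.604 seconds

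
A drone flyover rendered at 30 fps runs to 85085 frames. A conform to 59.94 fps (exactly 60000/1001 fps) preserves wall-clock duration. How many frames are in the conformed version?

Target frames = source frames × (target rate / source rate) = 85085 × (60000/1001)/(30) = 85085 × 2000/1001 = 170000.

170000 frames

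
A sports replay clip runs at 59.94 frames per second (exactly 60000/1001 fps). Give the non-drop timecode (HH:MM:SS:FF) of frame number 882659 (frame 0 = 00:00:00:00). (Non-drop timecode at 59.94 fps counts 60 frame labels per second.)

882659 ÷ 60 = 14710 full seconds, remainder 59 frames.
14710 s = 4 h 5 min 10 s.
Timecode: 04:05:10:59.

04:05:10:59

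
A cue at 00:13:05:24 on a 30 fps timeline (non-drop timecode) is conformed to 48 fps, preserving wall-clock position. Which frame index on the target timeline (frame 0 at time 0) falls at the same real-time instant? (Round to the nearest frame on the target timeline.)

Source frame index: (0×3600 + 13×60 + 5) × 30 + 24 = 23574.
Real time: 23574 / (30) = 3929/5 s.
Target frame: (3929/5) × (48) = 188592/5 ≈ 37718.400 → 37718.

frame 37718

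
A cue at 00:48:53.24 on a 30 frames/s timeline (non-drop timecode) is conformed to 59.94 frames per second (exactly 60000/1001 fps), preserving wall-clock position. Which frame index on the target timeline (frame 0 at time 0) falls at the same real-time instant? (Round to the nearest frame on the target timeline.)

frame 175852

Source frame index: (0×3600 + 48×60 + 53) × 30 + 24 = 88014.
Real time: 88014 / (30) = 14669/5 s.
Target frame: (14669/5) × (60000/1001) = 176028000/1001 ≈ 175852.148 → 175852.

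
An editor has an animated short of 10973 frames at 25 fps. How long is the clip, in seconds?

Running time = 10973 / (25) = 438.92 s.

438.92 seconds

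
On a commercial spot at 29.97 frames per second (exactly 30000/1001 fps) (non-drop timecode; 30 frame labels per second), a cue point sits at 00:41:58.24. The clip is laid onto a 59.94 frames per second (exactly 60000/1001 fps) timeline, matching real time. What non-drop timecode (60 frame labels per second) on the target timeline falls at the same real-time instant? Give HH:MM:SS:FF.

Source frame index: (0×3600 + 41×60 + 58) × 30 + 24 = 75564.
Real time: 75564 / (30000/1001) = 6303297/2500 s.
Target frame: (6303297/2500) × (60000/1001) = 151128.
At 60 labels/s: frame 151128 → 00:41:58:48.

00:41:58:48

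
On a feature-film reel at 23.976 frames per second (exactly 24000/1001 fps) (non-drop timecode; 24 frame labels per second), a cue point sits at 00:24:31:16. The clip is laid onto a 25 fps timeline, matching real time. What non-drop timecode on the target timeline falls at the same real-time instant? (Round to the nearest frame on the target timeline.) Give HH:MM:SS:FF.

Source frame index: (0×3600 + 24×60 + 31) × 24 + 16 = 35320.
Real time: 35320 / (24000/1001) = 883883/600 s.
Target frame: (883883/600) × (25) = 883883/24 ≈ 36828.458 → 36828.
At 25 labels/s: frame 36828 → 00:24:33:03.

00:24:33:03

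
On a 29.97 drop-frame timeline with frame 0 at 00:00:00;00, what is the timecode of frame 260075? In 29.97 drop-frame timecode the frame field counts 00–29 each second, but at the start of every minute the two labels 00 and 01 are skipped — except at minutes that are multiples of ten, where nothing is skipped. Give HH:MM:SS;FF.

Ten DF minutes hold 17982 frames, so frame 260075 lies in block 14 (frames 251748–269729) with 8327 frames into that block.
The block's first minute is 1800 frames and the rest 1798 each; 8327 frames reaches minute 4, so 14 × 18 + 4 × 2 = 260 labels have been skipped so far.
Adding those back, label number 260075 + 260 = 260335 at 30 labels/s is 8677 s + 25 f = 2 h 24 min 37 s frame 25, i.e. 02:24:37;25.

02:24:37;25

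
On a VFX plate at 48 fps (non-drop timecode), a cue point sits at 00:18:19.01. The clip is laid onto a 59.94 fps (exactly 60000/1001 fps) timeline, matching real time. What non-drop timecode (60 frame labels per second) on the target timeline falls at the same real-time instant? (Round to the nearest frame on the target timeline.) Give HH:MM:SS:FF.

Source frame index: (0×3600 + 18×60 + 19) × 48 + 1 = 52753.
Real time: 52753 / (48) = 52753/48 s.
Target frame: (52753/48) × (60000/1001) = 65941250/1001 ≈ 65875.375 → 65875.
At 60 labels/s: frame 65875 → 00:18:17:55.

00:18:17:55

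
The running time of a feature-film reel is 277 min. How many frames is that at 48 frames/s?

277 min = 16620 s.
Frames = 16620 × 48 = 797760.

797760 frames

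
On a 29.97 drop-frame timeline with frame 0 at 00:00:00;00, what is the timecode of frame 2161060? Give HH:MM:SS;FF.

20:01:47;12

Ten DF minutes hold 17982 frames, so frame 2161060 lies in block 120 (frames 2157840–2175821) with 3220 frames into that block.
The block's first minute is 1800 frames and the rest 1798 each; 3220 frames reaches minute 1, so 120 × 18 + 1 × 2 = 2162 labels have been skipped so far.
Adding those back, label number 2161060 + 2162 = 2163222 at 30 labels/s is 72107 s + 12 f = 20 h 1 min 47 s frame 12, i.e. 20:01:47;12.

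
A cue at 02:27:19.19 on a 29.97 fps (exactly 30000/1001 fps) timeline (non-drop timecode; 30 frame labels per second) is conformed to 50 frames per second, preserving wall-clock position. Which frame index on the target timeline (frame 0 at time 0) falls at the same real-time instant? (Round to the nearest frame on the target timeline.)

Source frame index: (2×3600 + 27×60 + 19) × 30 + 19 = 265189.
Real time: 265189 / (30000/1001) = 265454189/30000 s.
Target frame: (265454189/30000) × (50) = 265454189/600 ≈ 442423.648 → 442424.

frame 442424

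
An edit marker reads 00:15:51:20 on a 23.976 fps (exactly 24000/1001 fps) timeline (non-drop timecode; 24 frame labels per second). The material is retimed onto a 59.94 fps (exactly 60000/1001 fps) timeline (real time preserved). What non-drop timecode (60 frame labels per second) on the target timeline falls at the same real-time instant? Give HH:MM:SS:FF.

Source frame index: (0×3600 + 15×60 + 51) × 24 + 20 = 22844.
Real time: 22844 / (24000/1001) = 5716711/6000 s.
Target frame: (5716711/6000) × (60000/1001) = 57110.
At 60 labels/s: frame 57110 → 00:15:51:50.

00:15:51:50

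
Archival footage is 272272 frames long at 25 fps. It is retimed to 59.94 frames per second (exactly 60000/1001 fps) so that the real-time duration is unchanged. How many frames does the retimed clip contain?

Target frames = source frames × (target rate / source rate) = 272272 × (60000/1001)/(25) = 272272 × 2400/1001 = 652800.

652800 frames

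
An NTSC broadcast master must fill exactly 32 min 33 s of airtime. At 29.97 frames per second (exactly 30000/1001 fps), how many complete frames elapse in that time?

32 min 33 s = 1953 s.
Frames = 1953 × 30000/1001 = 8370000/143 ≈ 58531.4685.
Complete frames: 58531.

58531 frames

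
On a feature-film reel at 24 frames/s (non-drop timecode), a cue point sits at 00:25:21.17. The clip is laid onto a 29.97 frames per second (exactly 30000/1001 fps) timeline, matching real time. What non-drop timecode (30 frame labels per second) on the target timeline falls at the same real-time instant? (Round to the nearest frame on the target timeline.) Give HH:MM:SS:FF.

00:25:20:06

Source frame index: (0×3600 + 25×60 + 21) × 24 + 17 = 36521.
Real time: 36521 / (24) = 36521/24 s.
Target frame: (36521/24) × (30000/1001) = 45651250/1001 ≈ 45605.644 → 45606.
At 30 labels/s: frame 45606 → 00:25:20:06.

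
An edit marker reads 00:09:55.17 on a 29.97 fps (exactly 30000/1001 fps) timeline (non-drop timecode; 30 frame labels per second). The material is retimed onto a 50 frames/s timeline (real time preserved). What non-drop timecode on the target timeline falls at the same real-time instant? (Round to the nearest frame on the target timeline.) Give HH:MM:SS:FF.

00:09:56:08

Source frame index: (0×3600 + 9×60 + 55) × 30 + 17 = 17867.
Real time: 17867 / (30000/1001) = 17884867/30000 s.
Target frame: (17884867/30000) × (50) = 17884867/600 ≈ 29808.112 → 29808.
At 50 labels/s: frame 29808 → 00:09:56:08.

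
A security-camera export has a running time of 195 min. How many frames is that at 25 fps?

195 min = 11700 s.
Frames = 11700 × 25 = 292500.

292500 frames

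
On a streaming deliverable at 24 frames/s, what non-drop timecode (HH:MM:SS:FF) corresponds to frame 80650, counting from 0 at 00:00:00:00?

80650 ÷ 24 = 3360 full seconds, remainder 10 frames.
3360 s = 0 h 56 min 0 s.
Timecode: 00:56:00:10.

00:56:00:10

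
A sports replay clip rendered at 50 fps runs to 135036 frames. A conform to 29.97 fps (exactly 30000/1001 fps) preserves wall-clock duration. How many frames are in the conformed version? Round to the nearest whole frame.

80941 frames

Frames at target rate = 135036 × (30000/1001) / (50) = 7365600/91 ≈ 80940.659.
Nearest whole frame: 80941.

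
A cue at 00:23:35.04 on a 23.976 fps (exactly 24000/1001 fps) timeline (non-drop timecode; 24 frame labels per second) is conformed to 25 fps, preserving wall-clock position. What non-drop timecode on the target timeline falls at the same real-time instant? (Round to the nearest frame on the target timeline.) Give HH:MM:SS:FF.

Source frame index: (0×3600 + 23×60 + 35) × 24 + 4 = 33964.
Real time: 33964 / (24000/1001) = 8499491/6000 s.
Target frame: (8499491/6000) × (25) = 8499491/240 ≈ 35414.546 → 35415.
At 25 labels/s: frame 35415 → 00:23:36:15.

00:23:36:15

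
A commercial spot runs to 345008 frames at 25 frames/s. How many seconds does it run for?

13800.32 seconds

Running time = 345008 / (25) = 13800.32 s.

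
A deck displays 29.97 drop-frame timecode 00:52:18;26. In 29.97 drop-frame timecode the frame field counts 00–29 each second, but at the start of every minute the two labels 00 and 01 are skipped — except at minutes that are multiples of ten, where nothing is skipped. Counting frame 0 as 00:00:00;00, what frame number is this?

94072

As if non-drop at 30 labels/s: (0 × 3600 + 52 × 60 + 18) × 30 + 26 = 94166.
Minute boundaries passed: 52; those not divisible by 10: 52 − 5 = 47; dropped labels = 2 × 47 = 94.
Actual frame index = 94166 − 94 = 94072.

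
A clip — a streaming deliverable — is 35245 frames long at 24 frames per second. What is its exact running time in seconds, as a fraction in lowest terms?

Running time = 35245 ÷ (24) = 35245 × 1/24 = 35245/24 s.

35245/24 seconds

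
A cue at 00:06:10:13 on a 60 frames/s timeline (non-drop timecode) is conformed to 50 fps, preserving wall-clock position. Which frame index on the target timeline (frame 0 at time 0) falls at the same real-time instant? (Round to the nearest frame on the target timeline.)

frame 18511

Source frame index: (0×3600 + 6×60 + 10) × 60 + 13 = 22213.
Real time: 22213 / (60) = 22213/60 s.
Target frame: (22213/60) × (50) = 111065/6 ≈ 18510.833 → 18511.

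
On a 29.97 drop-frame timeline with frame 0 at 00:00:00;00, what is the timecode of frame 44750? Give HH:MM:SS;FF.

Each 10-minute DF block holds 10 × 60 × 30 − 9 × 2 = 17982 frames. 44750 ÷ 17982 → 2 full blocks, remainder 8786.
Within the partial block the first minute is 1800 frames and each further minute 1798, so 4 further minute boundaries passed. Total skipped labels = 18 × 2 + 2 × 4 = 44.
Non-drop label index = 44750 + 44 = 44794; at 30 labels/s that is 00:24:53:04, i.e. DF 00:24:53;04.

00:24:53;04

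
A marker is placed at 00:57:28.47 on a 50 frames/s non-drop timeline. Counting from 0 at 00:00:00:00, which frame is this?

172447

Total seconds to the label: (0 × 3600 + 57 × 60 + 28) = 3448.
Frame index = 3448 × 50 + 47 = 172447.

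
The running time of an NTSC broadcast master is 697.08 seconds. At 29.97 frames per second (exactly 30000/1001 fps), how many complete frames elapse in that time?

Frames = 697.08 × 30000/1001 = 20912400/1001 ≈ 20891.5085.
Complete frames: 20891.

20891 frames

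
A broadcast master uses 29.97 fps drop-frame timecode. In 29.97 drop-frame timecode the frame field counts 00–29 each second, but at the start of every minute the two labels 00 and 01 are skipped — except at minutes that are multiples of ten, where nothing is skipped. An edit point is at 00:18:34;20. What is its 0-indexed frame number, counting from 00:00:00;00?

As if non-drop at 30 labels/s: (0 × 3600 + 18 × 60 + 34) × 30 + 20 = 33440.
Minute boundaries passed: 18; those not divisible by 10: 18 − 1 = 17; dropped labels = 2 × 17 = 34.
Actual frame index = 33440 − 34 = 33406.

33406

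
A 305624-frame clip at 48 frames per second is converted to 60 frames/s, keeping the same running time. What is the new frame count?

382030 frames

Target frames = source frames × (target rate / source rate) = 305624 × (60)/(48) = 305624 × 5/4 = 382030.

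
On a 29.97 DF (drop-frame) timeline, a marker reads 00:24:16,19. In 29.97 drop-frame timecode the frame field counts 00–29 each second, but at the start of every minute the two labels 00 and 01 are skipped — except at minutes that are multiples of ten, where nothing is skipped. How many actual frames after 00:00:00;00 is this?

As if non-drop at 30 labels/s: (0 × 3600 + 24 × 60 + 16) × 30 + 19 = 43699.
Minute boundaries passed: 24; those not divisible by 10: 24 − 2 = 22; dropped labels = 2 × 22 = 44.
Actual frame index = 43699 − 44 = 43655.

43655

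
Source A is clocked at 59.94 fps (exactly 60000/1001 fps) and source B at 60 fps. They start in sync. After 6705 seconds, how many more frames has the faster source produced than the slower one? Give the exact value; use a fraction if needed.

A emits 60000/1001 × 6705 = 402300000/1001 frames; B emits 60 × 6705 = 402300.
Difference = 402300/1001 frames (≈ 401.8981); B is ahead of A.

402300/1001 frames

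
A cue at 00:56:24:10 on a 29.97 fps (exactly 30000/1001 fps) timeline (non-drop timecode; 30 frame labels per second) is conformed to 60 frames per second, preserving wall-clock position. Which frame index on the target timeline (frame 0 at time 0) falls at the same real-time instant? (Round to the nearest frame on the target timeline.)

Source frame index: (0×3600 + 56×60 + 24) × 30 + 10 = 101530.
Real time: 101530 / (30000/1001) = 10163153/3000 s.
Target frame: (10163153/3000) × (60) = 10163153/50 ≈ 203263.060 → 203263.

frame 203263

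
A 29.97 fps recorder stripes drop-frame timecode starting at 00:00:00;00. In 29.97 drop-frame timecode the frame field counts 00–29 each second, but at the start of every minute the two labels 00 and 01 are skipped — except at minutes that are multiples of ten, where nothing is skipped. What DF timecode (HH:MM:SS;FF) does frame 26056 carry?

00:14:29;12

Ten DF minutes hold 17982 frames, so frame 26056 lies in block 1 (frames 17982–35963) with 8074 frames into that block.
The block's first minute is 1800 frames and the rest 1798 each; 8074 frames reaches minute 4, so 1 × 18 + 4 × 2 = 26 labels have been skipped so far.
Adding those back, label number 26056 + 26 = 26082 at 30 labels/s is 869 s + 12 f = 0 h 14 min 29 s frame 12, i.e. 00:14:29;12.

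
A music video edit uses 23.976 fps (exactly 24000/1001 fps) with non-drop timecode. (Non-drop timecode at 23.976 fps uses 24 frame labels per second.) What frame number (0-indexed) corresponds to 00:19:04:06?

27462

Total seconds to the label: (0 × 3600 + 19 × 60 + 4) = 1144.
Frame index = 1144 × 24 + 6 = 27462.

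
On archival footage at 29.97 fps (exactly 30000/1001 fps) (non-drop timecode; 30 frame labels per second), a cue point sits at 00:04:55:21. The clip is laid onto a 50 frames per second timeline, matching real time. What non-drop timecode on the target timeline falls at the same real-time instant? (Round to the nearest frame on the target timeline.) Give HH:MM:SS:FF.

00:04:56:00

Source frame index: (0×3600 + 4×60 + 55) × 30 + 21 = 8871.
Real time: 8871 / (30000/1001) = 2959957/10000 s.
Target frame: (2959957/10000) × (50) = 2959957/200 ≈ 14799.785 → 14800.
At 50 labels/s: frame 14800 → 00:04:56:00.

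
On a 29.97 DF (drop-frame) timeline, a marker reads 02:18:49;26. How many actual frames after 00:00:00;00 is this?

Complete 10-minute blocks: 13, each 17982 frames → 233766.
Remaining 8 whole minutes in the current block: 1800 + 7 × 1798 = 14386 frames.
Within the current minute: 49 × 30 + 26 − 2 = 1494 (labels ;00/;01 skipped at this minute). Total = 233766 + 14386 + 1494 = 249646.

249646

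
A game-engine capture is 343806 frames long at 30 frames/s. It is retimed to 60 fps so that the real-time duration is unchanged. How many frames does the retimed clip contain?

Target frames = source frames × (target rate / source rate) = 343806 × (60)/(30) = 343806 × 2 = 687612.

687612 frames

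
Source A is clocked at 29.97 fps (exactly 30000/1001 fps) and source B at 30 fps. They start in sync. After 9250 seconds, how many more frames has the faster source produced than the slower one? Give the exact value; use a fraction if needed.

277500/1001 frames

A emits 30000/1001 × 9250 = 277500000/1001 frames; B emits 30 × 9250 = 277500.
Difference = 277500/1001 frames (≈ 277.2228); B is ahead of A.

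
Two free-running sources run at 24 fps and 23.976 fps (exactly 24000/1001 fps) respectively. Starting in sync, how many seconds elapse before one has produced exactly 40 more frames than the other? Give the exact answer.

5005/3 seconds

The gap grows by |24000/1001 − 24| = 24/1001 frames per second.
Time for a 40-frame gap: 40 ÷ (24/1001) = 5005/3 s.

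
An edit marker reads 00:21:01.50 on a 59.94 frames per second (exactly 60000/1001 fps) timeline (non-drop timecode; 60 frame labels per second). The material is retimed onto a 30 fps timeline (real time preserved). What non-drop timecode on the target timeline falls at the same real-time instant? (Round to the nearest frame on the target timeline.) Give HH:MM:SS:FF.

00:21:03:03

Source frame index: (0×3600 + 21×60 + 1) × 60 + 50 = 75710.
Real time: 75710 / (60000/1001) = 7578571/6000 s.
Target frame: (7578571/6000) × (30) = 7578571/200 ≈ 37892.855 → 37893.
At 30 labels/s: frame 37893 → 00:21:03:03.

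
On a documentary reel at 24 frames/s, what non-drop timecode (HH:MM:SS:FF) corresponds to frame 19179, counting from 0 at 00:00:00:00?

00:13:19:03

19179 ÷ 24 = 799 full seconds, remainder 3 frames.
799 s = 0 h 13 min 19 s.
Timecode: 00:13:19:03.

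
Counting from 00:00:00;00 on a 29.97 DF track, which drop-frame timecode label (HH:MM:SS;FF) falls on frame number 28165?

00:15:39;23

Ten DF minutes hold 17982 frames, so frame 28165 lies in block 1 (frames 17982–35963) with 10183 frames into that block.
The block's first minute is 1800 frames and the rest 1798 each; 10183 frames reaches minute 5, so 1 × 18 + 5 × 2 = 28 labels have been skipped so far.
Adding those back, label number 28165 + 28 = 28193 at 30 labels/s is 939 s + 23 f = 0 h 15 min 39 s frame 23, i.e. 00:15:39;23.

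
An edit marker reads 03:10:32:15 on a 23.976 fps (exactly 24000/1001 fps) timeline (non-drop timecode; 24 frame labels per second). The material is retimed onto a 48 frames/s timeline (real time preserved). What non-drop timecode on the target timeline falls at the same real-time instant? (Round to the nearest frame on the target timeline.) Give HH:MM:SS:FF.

03:10:44:03

Source frame index: (3×3600 + 10×60 + 32) × 24 + 15 = 274383.
Real time: 274383 / (24000/1001) = 91552461/8000 s.
Target frame: (91552461/8000) × (48) = 274657383/500 ≈ 549314.766 → 549315.
At 48 labels/s: frame 549315 → 03:10:44:03.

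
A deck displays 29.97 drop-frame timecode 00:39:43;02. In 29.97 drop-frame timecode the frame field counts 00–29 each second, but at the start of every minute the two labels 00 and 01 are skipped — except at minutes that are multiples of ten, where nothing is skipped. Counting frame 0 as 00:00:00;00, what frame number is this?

71420

Complete 10-minute blocks: 3, each 17982 frames → 53946.
Remaining 9 whole minutes in the current block: 1800 + 8 × 1798 = 16184 frames.
Within the current minute: 43 × 30 + 2 − 2 = 1290 (labels ;00/;01 skipped at this minute). Total = 53946 + 16184 + 1290 = 71420.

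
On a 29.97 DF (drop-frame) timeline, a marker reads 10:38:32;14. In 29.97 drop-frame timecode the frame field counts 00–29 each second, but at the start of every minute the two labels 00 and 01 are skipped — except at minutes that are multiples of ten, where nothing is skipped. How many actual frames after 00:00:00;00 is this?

1148224

As if non-drop at 30 labels/s: (10 × 3600 + 38 × 60 + 32) × 30 + 14 = 1149374.
Minute boundaries passed: 638; those not divisible by 10: 638 − 63 = 575; dropped labels = 2 × 575 = 1150.
Actual frame index = 1149374 − 1150 = 1148224.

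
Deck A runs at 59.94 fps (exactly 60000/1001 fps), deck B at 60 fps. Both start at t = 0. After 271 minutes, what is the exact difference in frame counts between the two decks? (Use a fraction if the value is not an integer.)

271 min = 16260 s.
A emits 60000/1001 × 16260 = 975600000/1001 frames; B emits 60 × 16260 = 975600.
Difference = 975600/1001 frames (≈ 974.6254); B is ahead of A.

975600/1001 frames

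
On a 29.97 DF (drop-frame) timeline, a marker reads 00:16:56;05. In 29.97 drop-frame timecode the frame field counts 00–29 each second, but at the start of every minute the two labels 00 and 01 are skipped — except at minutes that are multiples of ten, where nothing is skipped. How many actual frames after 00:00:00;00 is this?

As if non-drop at 30 labels/s: (0 × 3600 + 16 × 60 + 56) × 30 + 5 = 30485.
Minute boundaries passed: 16; those not divisible by 10: 16 − 1 = 15; dropped labels = 2 × 15 = 30.
Actual frame index = 30485 − 30 = 30455.

30455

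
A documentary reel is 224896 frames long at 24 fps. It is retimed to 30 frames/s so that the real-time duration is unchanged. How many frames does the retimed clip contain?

Target frames = source frames × (target rate / source rate) = 224896 × (30)/(24) = 224896 × 5/4 = 281120.

281120 frames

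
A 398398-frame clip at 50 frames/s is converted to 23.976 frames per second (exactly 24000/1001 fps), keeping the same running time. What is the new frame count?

191040 frames

Target frames = source frames × (target rate / source rate) = 398398 × (24000/1001)/(50) = 398398 × 480/1001 = 191040.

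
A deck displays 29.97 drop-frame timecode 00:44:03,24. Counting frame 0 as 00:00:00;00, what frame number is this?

As if non-drop at 30 labels/s: (0 × 3600 + 44 × 60 + 3) × 30 + 24 = 79314.
Minute boundaries passed: 44; those not divisible by 10: 44 − 4 = 40; dropped labels = 2 × 40 = 80.
Actual frame index = 79314 − 80 = 79234.

79234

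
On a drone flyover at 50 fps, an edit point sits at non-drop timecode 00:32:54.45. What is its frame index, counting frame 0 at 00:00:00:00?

frame 98745

Total seconds to the label: (0 × 3600 + 32 × 60 + 54) = 1974.
Frame index = 1974 × 50 + 45 = 98745.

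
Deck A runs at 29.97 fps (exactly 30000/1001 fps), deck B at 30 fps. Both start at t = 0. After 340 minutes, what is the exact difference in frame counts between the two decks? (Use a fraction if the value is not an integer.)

340 min = 20400 s.
A emits 30000/1001 × 20400 = 612000000/1001 frames; B emits 30 × 20400 = 612000.
Difference = 612000/1001 frames (≈ 611.3886); B is ahead of A.

612000/1001 frames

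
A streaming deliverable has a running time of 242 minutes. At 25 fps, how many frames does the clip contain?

242 min = 14520 s.
Frames = 14520 × 25 = 363000.

363000 frames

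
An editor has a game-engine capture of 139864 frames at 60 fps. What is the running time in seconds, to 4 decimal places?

Running time = 139864 × 1/60 = 34966/15 s ≈ 2331.0667 s.

2331.0667 seconds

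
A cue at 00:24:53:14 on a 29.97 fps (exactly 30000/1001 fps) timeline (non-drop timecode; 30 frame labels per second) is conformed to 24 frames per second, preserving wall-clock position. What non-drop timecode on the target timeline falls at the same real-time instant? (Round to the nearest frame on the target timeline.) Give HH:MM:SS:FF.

00:24:54:23

Source frame index: (0×3600 + 24×60 + 53) × 30 + 14 = 44804.
Real time: 44804 / (30000/1001) = 11212201/7500 s.
Target frame: (11212201/7500) × (24) = 22424402/625 ≈ 35879.043 → 35879.
At 24 labels/s: frame 35879 → 00:24:54:23.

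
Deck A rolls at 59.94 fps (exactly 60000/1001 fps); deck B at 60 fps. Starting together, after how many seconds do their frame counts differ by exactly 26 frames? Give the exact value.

The gap grows by |60 − 60000/1001| = 60/1001 frames per second.
Time for a 26-frame gap: 26 ÷ (60/1001) = 13013/30 s.

13013/30 seconds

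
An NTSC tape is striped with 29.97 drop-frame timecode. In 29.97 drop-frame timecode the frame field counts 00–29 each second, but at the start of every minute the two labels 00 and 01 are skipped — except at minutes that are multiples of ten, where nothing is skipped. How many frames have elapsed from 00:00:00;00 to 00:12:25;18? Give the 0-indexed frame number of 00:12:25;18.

22346

Complete 10-minute blocks: 1, each 17982 frames → 17982.
Remaining 2 whole minutes in the current block: 1800 + 1 × 1798 = 3598 frames.
Within the current minute: 25 × 30 + 18 − 2 = 766 (labels ;00/;01 skipped at this minute). Total = 17982 + 3598 + 766 = 22346.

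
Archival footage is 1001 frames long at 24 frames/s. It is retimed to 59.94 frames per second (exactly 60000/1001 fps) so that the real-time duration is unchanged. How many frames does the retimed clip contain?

Target frames = source frames × (target rate / source rate) = 1001 × (60000/1001)/(24) = 1001 × 2500/1001 = 2500.

2500 frames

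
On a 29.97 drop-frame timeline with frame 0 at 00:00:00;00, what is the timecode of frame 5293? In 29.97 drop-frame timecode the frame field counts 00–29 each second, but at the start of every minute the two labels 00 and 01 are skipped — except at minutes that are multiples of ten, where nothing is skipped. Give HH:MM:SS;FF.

00:02:56;17

Ten DF minutes hold 17982 frames, so frame 5293 lies in block 0 (frames 0–17981) with 5293 frames into that block.
The block's first minute is 1800 frames and the rest 1798 each; 5293 frames reaches minute 2, so 0 × 18 + 2 × 2 = 4 labels have been skipped so far.
Adding those back, label number 5293 + 4 = 5297 at 30 labels/s is 176 s + 17 f = 0 h 2 min 56 s frame 17, i.e. 00:02:56;17.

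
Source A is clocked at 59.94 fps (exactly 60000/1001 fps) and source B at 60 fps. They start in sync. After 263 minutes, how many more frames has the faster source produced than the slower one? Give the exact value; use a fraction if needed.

946800/1001 frames

263 min = 15780 s.
A emits 60000/1001 × 15780 = 946800000/1001 frames; B emits 60 × 15780 = 946800.
Difference = 946800/1001 frames (≈ 945.8541); B is ahead of A.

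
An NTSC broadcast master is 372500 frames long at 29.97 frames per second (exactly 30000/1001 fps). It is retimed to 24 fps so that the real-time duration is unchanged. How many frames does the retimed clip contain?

Target frames = source frames × (target rate / source rate) = 372500 × (24)/(30000/1001) = 372500 × 1001/1250 = 298298.

298298 frames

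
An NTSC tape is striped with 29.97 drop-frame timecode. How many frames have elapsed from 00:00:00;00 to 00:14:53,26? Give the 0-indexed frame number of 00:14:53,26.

Complete 10-minute blocks: 1, each 17982 frames → 17982.
Remaining 4 whole minutes in the current block: 1800 + 3 × 1798 = 7194 frames.
Within the current minute: 53 × 30 + 26 − 2 = 1614 (labels ;00/;01 skipped at this minute). Total = 17982 + 7194 + 1614 = 26790.

26790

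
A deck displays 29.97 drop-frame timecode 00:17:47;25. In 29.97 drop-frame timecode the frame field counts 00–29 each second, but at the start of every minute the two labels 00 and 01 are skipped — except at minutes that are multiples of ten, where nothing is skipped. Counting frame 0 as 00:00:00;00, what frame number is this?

32003

Complete 10-minute blocks: 1, each 17982 frames → 17982.
Remaining 7 whole minutes in the current block: 1800 + 6 × 1798 = 12588 frames.
Within the current minute: 47 × 30 + 25 − 2 = 1433 (labels ;00/;01 skipped at this minute). Total = 17982 + 12588 + 1433 = 32003.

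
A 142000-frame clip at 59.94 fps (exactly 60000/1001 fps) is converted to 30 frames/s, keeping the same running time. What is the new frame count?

71071 frames

Target frames = source frames × (target rate / source rate) = 142000 × (30)/(60000/1001) = 142000 × 1001/2000 = 71071.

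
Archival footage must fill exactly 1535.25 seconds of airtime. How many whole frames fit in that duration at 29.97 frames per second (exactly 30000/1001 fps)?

46011 frames

Frames = 1535.25 × 30000/1001 = 46057500/1001 ≈ 46011.4885.
Complete frames: 46011.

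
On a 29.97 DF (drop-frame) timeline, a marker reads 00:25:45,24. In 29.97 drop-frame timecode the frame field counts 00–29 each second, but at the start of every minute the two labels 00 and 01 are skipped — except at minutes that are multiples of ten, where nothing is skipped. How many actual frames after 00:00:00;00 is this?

46328

Complete 10-minute blocks: 2, each 17982 frames → 35964.
Remaining 5 whole minutes in the current block: 1800 + 4 × 1798 = 8992 frames.
Within the current minute: 45 × 30 + 24 − 2 = 1372 (labels ;00/;01 skipped at this minute). Total = 35964 + 8992 + 1372 = 46328.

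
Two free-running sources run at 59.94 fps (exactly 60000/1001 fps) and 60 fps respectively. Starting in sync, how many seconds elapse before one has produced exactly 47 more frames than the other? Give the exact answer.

47047/60 seconds

The gap grows by |60 − 60000/1001| = 60/1001 frames per second.
Time for a 47-frame gap: 47 ÷ (60/1001) = 47047/60 s.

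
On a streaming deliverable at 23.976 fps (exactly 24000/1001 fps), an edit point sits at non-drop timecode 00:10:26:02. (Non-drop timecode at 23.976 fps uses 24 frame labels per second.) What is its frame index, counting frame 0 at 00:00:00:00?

15026

Total seconds to the label: (0 × 3600 + 10 × 60 + 26) = 626.
Frame index = 626 × 24 + 2 = 15026.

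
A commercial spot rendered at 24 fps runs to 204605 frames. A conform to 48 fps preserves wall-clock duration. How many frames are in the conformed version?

409210 frames

Target frames = source frames × (target rate / source rate) = 204605 × (48)/(24) = 204605 × 2 = 409210.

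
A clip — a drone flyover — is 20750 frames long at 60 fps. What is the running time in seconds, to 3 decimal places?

Running time = 20750 × 1/60 = 2075/6 s ≈ 345.833 s.

345.833 seconds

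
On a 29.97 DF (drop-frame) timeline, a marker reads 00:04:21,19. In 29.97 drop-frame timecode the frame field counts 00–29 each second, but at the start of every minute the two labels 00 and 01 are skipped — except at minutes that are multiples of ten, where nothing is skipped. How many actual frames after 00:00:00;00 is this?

As if non-drop at 30 labels/s: (0 × 3600 + 4 × 60 + 21) × 30 + 19 = 7849.
Minute boundaries passed: 4; those not divisible by 10: 4 − 0 = 4; dropped labels = 2 × 4 = 8.
Actual frame index = 7849 − 8 = 7841.

7841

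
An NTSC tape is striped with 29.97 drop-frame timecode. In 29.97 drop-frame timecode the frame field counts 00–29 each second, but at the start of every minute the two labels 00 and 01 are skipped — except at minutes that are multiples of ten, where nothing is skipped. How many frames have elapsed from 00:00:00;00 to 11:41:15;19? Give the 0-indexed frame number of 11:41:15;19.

As if non-drop at 30 labels/s: (11 × 3600 + 41 × 60 + 15) × 30 + 19 = 1262269.
Minute boundaries passed: 701; those not divisible by 10: 701 − 70 = 631; dropped labels = 2 × 631 = 1262.
Actual frame index = 1262269 − 1262 = 1261007.

1261007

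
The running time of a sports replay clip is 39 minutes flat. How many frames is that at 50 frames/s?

117000 frames

39 min = 2340 s.
Frames = 2340 × 50 = 117000.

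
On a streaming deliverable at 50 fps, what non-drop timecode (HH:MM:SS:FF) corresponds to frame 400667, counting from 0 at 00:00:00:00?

400667 ÷ 50 = 8013 full seconds, remainder 17 frames.
8013 s = 2 h 13 min 33 s.
Timecode: 02:13:33:17.

02:13:33:17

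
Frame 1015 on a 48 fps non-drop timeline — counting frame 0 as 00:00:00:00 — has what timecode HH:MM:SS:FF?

00:00:21:07

1015 ÷ 48 = 21 full seconds, remainder 7 frames.
21 s = 0 h 0 min 21 s.
Timecode: 00:00:21:07.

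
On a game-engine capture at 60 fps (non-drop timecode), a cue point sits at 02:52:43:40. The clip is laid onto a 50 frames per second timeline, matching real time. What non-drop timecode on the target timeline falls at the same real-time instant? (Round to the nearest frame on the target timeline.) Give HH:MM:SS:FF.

Source frame index: (2×3600 + 52×60 + 43) × 60 + 40 = 621820.
Real time: 621820 / (60) = 31091/3 s.
Target frame: (31091/3) × (50) = 1554550/3 ≈ 518183.333 → 518183.
At 50 labels/s: frame 518183 → 02:52:43:33.

02:52:43:33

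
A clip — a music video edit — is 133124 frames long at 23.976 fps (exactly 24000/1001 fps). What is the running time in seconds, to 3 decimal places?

Running time = 133124 × 1001/24000 = 33314281/6000 s ≈ 5552.380 s.

5552.380 seconds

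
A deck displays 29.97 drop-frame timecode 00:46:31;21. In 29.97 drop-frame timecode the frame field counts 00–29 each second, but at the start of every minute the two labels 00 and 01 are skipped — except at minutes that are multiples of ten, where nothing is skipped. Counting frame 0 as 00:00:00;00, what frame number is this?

As if non-drop at 30 labels/s: (0 × 3600 + 46 × 60 + 31) × 30 + 21 = 83751.
Minute boundaries passed: 46; those not divisible by 10: 46 − 4 = 42; dropped labels = 2 × 42 = 84.
Actual frame index = 83751 − 84 = 83667.

83667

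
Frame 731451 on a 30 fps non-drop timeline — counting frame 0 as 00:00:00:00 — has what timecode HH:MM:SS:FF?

731451 ÷ 30 = 24381 full seconds, remainder 21 frames.
24381 s = 6 h 46 min 21 s.
Timecode: 06:46:21:21.

06:46:21:21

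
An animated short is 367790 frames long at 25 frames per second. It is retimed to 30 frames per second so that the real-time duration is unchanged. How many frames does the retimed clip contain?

441348 frames

Target frames = source frames × (target rate / source rate) = 367790 × (30)/(25) = 367790 × 6/5 = 441348.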